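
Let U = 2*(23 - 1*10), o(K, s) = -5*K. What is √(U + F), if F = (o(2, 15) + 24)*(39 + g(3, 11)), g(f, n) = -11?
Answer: √418 ≈ 20.445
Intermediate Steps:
U = 26 (U = 2*(23 - 10) = 2*13 = 26)
F = 392 (F = (-5*2 + 24)*(39 - 11) = (-10 + 24)*28 = 14*28 = 392)
√(U + F) = √(26 + 392) = √418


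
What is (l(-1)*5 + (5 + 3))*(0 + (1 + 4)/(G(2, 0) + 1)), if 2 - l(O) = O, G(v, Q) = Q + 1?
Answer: 115/2 ≈ 57.500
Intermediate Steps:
G(v, Q) = 1 + Q
l(O) = 2 - O
(l(-1)*5 + (5 + 3))*(0 + (1 + 4)/(G(2, 0) + 1)) = ((2 - 1*(-1))*5 + (5 + 3))*(0 + (1 + 4)/((1 + 0) + 1)) = ((2 + 1)*5 + 8)*(0 + 5/(1 + 1)) = (3*5 + 8)*(0 + 5/2) = (15 + 8)*(0 + 5*(1/2)) = 23*(0 + 5/2) = 23*(5/2) = 115/2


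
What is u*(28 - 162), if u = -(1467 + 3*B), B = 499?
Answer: 397176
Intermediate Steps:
u = -2964 (u = -3/(1/(489 + 499)) = -3/(1/988) = -3/1/988 = -3*988 = -2964)
u*(28 - 162) = -2964*(28 - 162) = -2964*(-134) = 397176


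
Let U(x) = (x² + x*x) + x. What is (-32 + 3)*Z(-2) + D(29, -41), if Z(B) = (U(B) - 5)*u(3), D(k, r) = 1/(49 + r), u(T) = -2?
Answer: 465/8 ≈ 58.125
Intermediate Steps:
U(x) = x + 2*x² (U(x) = (x² + x²) + x = 2*x² + x = x + 2*x²)
Z(B) = 10 - 2*B*(1 + 2*B) (Z(B) = (B*(1 + 2*B) - 5)*(-2) = (-5 + B*(1 + 2*B))*(-2) = 10 - 2*B*(1 + 2*B))
(-32 + 3)*Z(-2) + D(29, -41) = (-32 + 3)*(10 - 2*(-2)*(1 + 2*(-2))) + 1/(49 - 41) = -29*(10 - 2*(-2)*(1 - 4)) + 1/8 = -29*(10 - 2*(-2)*(-3)) + ⅛ = -29*(10 - 12) + ⅛ = -29*(-2) + ⅛ = 58 + ⅛ = 465/8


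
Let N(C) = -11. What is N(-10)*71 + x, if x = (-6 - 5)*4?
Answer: -825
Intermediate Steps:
x = -44 (x = -11*4 = -44)
N(-10)*71 + x = -11*71 - 44 = -781 - 44 = -825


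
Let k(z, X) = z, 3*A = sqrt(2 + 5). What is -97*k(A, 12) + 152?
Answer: 152 - 97*sqrt(7)/3 ≈ 66.454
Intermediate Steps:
A = sqrt(7)/3 (A = sqrt(2 + 5)/3 = sqrt(7)/3 ≈ 0.88192)
-97*k(A, 12) + 152 = -97*sqrt(7)/3 + 152 = 152 - 97*sqrt(7)/3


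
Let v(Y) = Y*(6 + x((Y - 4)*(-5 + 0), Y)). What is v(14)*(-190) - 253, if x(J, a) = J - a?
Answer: 154027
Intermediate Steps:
v(Y) = Y*(26 - 6*Y) (v(Y) = Y*(6 + ((Y - 4)*(-5 + 0) - Y)) = Y*(6 + ((-4 + Y)*(-5) - Y)) = Y*(6 + ((20 - 5*Y) - Y)) = Y*(6 + (20 - 6*Y)) = Y*(26 - 6*Y))
v(14)*(-190) - 253 = (2*14*(13 - 3*14))*(-190) - 253 = (2*14*(13 - 42))*(-190) - 253 = (2*14*(-29))*(-190) - 253 = -812*(-190) - 253 = 154280 - 253 = 154027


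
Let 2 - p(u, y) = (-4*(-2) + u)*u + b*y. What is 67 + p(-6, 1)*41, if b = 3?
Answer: 518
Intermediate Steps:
p(u, y) = 2 - 3*y - u*(8 + u) (p(u, y) = 2 - ((-4*(-2) + u)*u + 3*y) = 2 - ((8 + u)*u + 3*y) = 2 - (u*(8 + u) + 3*y) = 2 - (3*y + u*(8 + u)) = 2 + (-3*y - u*(8 + u)) = 2 - 3*y - u*(8 + u))
67 + p(-6, 1)*41 = 67 + (2 - 1*(-6)**2 - 8*(-6) - 3*1)*41 = 67 + (2 - 1*36 + 48 - 3)*41 = 67 + (2 - 36 + 48 - 3)*41 = 67 + 11*41 = 67 + 451 = 518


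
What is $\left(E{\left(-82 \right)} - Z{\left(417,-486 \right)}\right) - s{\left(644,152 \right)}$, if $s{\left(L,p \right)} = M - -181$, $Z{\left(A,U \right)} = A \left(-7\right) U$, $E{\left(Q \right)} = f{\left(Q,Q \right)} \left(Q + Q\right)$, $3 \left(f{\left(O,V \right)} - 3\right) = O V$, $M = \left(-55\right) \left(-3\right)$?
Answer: $- \frac{5361152}{3} \approx -1.7871 \cdot 10^{6}$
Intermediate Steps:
$M = 165$
$f{\left(O,V \right)} = 3 + \frac{O V}{3}$
$E{\left(Q \right)} = 2 Q \left(3 + \frac{Q^{2}}{3}\right)$ ($E{\left(Q \right)} = \left(3 + \frac{Q Q}{3}\right) \left(Q + Q\right) = \left(3 + \frac{Q^{2}}{3}\right) 2 Q = 2 Q \left(3 + \frac{Q^{2}}{3}\right)$)
$Z{\left(A,U \right)} = - 7 A U$
$s{\left(L,p \right)} = 346$ ($s{\left(L,p \right)} = 165 - -181 = 165 + 181 = 346$)
$\left(E{\left(-82 \right)} - Z{\left(417,-486 \right)}\right) - s{\left(644,152 \right)} = \left(\frac{2}{3} \left(-82\right) \left(9 + \left(-82\right)^{2}\right) - \left(-7\right) 417 \left(-486\right)\right) - 346 = \left(\frac{2}{3} \left(-82\right) \left(9 + 6724\right) - 1418634\right) - 346 = \left(\frac{2}{3} \left(-82\right) 6733 - 1418634\right) - 346 = \left(- \frac{1104212}{3} - 1418634\right) - 346 = - \frac{5360114}{3} - 346 = - \frac{5361152}{3}$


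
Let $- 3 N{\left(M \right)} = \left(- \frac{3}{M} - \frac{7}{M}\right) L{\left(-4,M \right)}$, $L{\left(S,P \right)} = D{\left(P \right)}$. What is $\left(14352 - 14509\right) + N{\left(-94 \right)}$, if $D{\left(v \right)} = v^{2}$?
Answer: $- \frac{1411}{3} \approx -470.33$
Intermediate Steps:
$L{\left(S,P \right)} = P^{2}$
$N{\left(M \right)} = \frac{10 M}{3}$ ($N{\left(M \right)} = - \frac{\left(- \frac{3}{M} - \frac{7}{M}\right) M^{2}}{3} = - \frac{- \frac{10}{M} M^{2}}{3} = - \frac{\left(-10\right) M}{3} = \frac{10 M}{3}$)
$\left(14352 - 14509\right) + N{\left(-94 \right)} = \left(14352 - 14509\right) + \frac{10}{3} \left(-94\right) = -157 - \frac{940}{3} = - \frac{1411}{3}$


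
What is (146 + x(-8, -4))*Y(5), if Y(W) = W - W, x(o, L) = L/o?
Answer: 0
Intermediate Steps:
Y(W) = 0
(146 + x(-8, -4))*Y(5) = (146 - 4/(-8))*0 = (146 - 4*(-⅛))*0 = (146 + ½)*0 = (293/2)*0 = 0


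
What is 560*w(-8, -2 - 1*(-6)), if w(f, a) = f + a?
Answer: -2240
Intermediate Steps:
w(f, a) = a + f
560*w(-8, -2 - 1*(-6)) = 560*((-2 - 1*(-6)) - 8) = 560*((-2 + 6) - 8) = 560*(4 - 8) = 560*(-4) = -2240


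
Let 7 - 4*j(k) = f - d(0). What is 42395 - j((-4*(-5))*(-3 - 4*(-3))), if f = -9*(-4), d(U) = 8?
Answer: 169601/4 ≈ 42400.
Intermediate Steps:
f = 36
j(k) = -21/4 (j(k) = 7/4 - (36 - 1*8)/4 = 7/4 - (36 - 8)/4 = 7/4 - ¼*28 = 7/4 - 7 = -21/4)
42395 - j((-4*(-5))*(-3 - 4*(-3))) = 42395 - 1*(-21/4) = 42395 + 21/4 = 169601/4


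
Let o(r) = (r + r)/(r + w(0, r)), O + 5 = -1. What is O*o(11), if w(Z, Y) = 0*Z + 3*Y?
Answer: -3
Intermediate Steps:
O = -6 (O = -5 - 1 = -6)
w(Z, Y) = 3*Y (w(Z, Y) = 0 + 3*Y = 3*Y)
o(r) = ½ (o(r) = (r + r)/(r + 3*r) = (2*r)/((4*r)) = (2*r)*(1/(4*r)) = ½)
O*o(11) = -6*½ = -3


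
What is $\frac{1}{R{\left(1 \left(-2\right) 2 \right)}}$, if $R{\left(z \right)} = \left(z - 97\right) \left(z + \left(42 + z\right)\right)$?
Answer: $- \frac{1}{3434} \approx -0.00029121$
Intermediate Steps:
$R{\left(z \right)} = \left(-97 + z\right) \left(42 + 2 z\right)$
$\frac{1}{R{\left(1 \left(-2\right) 2 \right)}} = \frac{1}{-4074 - 152 \cdot 1 \left(-2\right) 2 + 2 \left(1 \left(-2\right) 2\right)^{2}} = \frac{1}{-4074 - 152 \left(\left(-2\right) 2\right) + 2 \left(\left(-2\right) 2\right)^{2}} = \frac{1}{-4074 - -608 + 2 \left(-4\right)^{2}} = \frac{1}{-4074 + 608 + 2 \cdot 16} = \frac{1}{-4074 + 608 + 32} = \frac{1}{-3434} = - \frac{1}{3434}$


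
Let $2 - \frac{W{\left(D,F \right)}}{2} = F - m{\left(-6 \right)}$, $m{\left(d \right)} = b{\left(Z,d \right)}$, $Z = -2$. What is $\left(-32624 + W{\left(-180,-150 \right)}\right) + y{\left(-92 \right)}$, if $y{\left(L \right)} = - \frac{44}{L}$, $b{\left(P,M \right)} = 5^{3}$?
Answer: $- \frac{737599}{23} \approx -32070.0$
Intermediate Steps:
$b{\left(P,M \right)} = 125$
$m{\left(d \right)} = 125$
$W{\left(D,F \right)} = 254 - 2 F$ ($W{\left(D,F \right)} = 4 - 2 \left(F - 125\right) = 4 - 2 \left(-125 + F\right) = 4 - \left(-250 + 2 F\right) = 254 - 2 F$)
$\left(-32624 + W{\left(-180,-150 \right)}\right) + y{\left(-92 \right)} = \left(-32624 + \left(254 - -300\right)\right) - \frac{44}{-92} = \left(-32624 + \left(254 + 300\right)\right) - - \frac{11}{23} = \left(-32624 + 554\right) + \frac{11}{23} = -32070 + \frac{11}{23} = - \frac{737599}{23}$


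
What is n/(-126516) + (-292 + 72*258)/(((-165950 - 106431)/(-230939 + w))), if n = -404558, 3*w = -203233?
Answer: 115171669893833/5743425766 ≈ 20053.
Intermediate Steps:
w = -203233/3 (w = (1/3)*(-203233) = -203233/3 ≈ -67744.)
n/(-126516) + (-292 + 72*258)/(((-165950 - 106431)/(-230939 + w))) = -404558/(-126516) + (-292 + 72*258)/(((-165950 - 106431)/(-230939 - 203233/3))) = -404558*(-1/126516) + (-292 + 18576)/((-272381/(-896050/3))) = 202279/63258 + 18284/((-272381*(-3/896050))) = 202279/63258 + 18284/(817143/896050) = 202279/63258 + 18284*(896050/817143) = 202279/63258 + 16383378200/817143 = 115171669893833/5743425766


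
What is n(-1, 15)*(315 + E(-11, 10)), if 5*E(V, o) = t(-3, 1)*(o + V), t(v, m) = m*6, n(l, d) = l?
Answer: -1569/5 ≈ -313.80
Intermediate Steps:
t(v, m) = 6*m
E(V, o) = 6*V/5 + 6*o/5 (E(V, o) = ((6*1)*(o + V))/5 = (6*(V + o))/5 = (6*V + 6*o)/5 = 6*V/5 + 6*o/5)
n(-1, 15)*(315 + E(-11, 10)) = -(315 + ((6/5)*(-11) + (6/5)*10)) = -(315 + (-66/5 + 12)) = -(315 - 6/5) = -1*1569/5 = -1569/5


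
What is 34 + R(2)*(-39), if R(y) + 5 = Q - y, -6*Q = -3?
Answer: 575/2 ≈ 287.50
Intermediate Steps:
Q = 1/2 (Q = -1/6*(-3) = 1/2 ≈ 0.50000)
R(y) = -9/2 - y (R(y) = -5 + (1/2 - y) = -9/2 - y)
34 + R(2)*(-39) = 34 + (-9/2 - 1*2)*(-39) = 34 + (-9/2 - 2)*(-39) = 34 - 13/2*(-39) = 34 + 507/2 = 575/2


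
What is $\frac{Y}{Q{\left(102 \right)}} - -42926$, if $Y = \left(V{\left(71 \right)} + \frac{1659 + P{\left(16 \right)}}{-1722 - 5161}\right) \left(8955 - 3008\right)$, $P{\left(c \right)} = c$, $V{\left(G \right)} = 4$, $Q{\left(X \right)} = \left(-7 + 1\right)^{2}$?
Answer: $\frac{1198924363}{27532} \approx 43547.0$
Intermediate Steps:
$Q{\left(X \right)} = 36$ ($Q{\left(X \right)} = \left(-6\right)^{2} = 36$)
$Y = \frac{153771579}{6883}$ ($Y = \left(4 + \frac{1659 + 16}{-1722 - 5161}\right) \left(8955 - 3008\right) = \left(4 + \frac{1675}{-6883}\right) 5947 = \left(4 + 1675 \left(- \frac{1}{6883}\right)\right) 5947 = \left(4 - \frac{1675}{6883}\right) 5947 = \frac{25857}{6883} \cdot 5947 = \frac{153771579}{6883} \approx 22341.0$)
$\frac{Y}{Q{\left(102 \right)}} - -42926 = \frac{153771579}{6883 \cdot 36} - -42926 = \frac{153771579}{6883} \cdot \frac{1}{36} + 42926 = \frac{17085731}{27532} + 42926 = \frac{1198924363}{27532}$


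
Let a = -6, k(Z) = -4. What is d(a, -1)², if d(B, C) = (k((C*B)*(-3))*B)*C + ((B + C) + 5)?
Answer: 676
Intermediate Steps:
d(B, C) = 5 + B + C - 4*B*C (d(B, C) = (-4*B)*C + ((B + C) + 5) = -4*B*C + (5 + B + C) = 5 + B + C - 4*B*C)
d(a, -1)² = (5 - 6 - 1 - 4*(-6)*(-1))² = (5 - 6 - 1 - 24)² = (-26)² = 676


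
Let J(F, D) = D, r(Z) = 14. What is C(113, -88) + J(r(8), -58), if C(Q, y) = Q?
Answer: 55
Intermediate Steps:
C(113, -88) + J(r(8), -58) = 113 - 58 = 55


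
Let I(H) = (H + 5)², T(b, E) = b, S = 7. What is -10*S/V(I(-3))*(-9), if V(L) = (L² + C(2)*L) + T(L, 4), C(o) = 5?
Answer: 63/4 ≈ 15.750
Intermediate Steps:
I(H) = (5 + H)²
V(L) = L² + 6*L (V(L) = (L² + 5*L) + L = L² + 6*L)
-10*S/V(I(-3))*(-9) = -70/((5 - 3)²*(6 + (5 - 3)²))*(-9) = -70/(2²*(6 + 2²))*(-9) = -70/(4*(6 + 4))*(-9) = -70/(4*10)*(-9) = -70/40*(-9) = -10*7/40*(-9) = -7/4*(-9) = 63/4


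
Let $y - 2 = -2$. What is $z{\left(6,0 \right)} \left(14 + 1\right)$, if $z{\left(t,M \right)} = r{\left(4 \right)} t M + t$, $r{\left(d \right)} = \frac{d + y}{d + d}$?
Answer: $90$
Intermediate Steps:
$y = 0$ ($y = 2 - 2 = 0$)
$r{\left(d \right)} = \frac{1}{2}$ ($r{\left(d \right)} = \frac{d + 0}{d + d} = \frac{d}{2 d} = d \frac{1}{2 d} = \frac{1}{2}$)
$z{\left(t,M \right)} = t + \frac{M t}{2}$ ($z{\left(t,M \right)} = \frac{t}{2} M + t = \frac{M t}{2} + t = t + \frac{M t}{2}$)
$z{\left(6,0 \right)} \left(14 + 1\right) = \frac{1}{2} \cdot 6 \left(2 + 0\right) \left(14 + 1\right) = \frac{1}{2} \cdot 6 \cdot 2 \cdot 15 = 6 \cdot 15 = 90$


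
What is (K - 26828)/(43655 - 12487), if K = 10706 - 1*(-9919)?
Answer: -6203/31168 ≈ -0.19902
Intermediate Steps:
K = 20625 (K = 10706 + 9919 = 20625)
(K - 26828)/(43655 - 12487) = (20625 - 26828)/(43655 - 12487) = -6203/31168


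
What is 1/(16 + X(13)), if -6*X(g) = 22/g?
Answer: 39/613 ≈ 0.063622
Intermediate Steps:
X(g) = -11/(3*g)
1/(16 + X(13)) = 1/(16 - 11/3/13) = 1/(16 - 11/3*1/13) = 1/(16 - 11/39) = 1/(613/39) = 39/613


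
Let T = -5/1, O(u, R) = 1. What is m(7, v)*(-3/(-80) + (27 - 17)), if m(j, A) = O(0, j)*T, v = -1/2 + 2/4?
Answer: -803/16 ≈ -50.188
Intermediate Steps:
T = -5 (T = -5*1 = -5)
v = 0 (v = -1*1/2 + 2*(1/4) = -1/2 + 1/2 = 0)
m(j, A) = -5 (m(j, A) = 1*(-5) = -5)
m(7, v)*(-3/(-80) + (27 - 17)) = -5*(-3/(-80) + (27 - 17)) = -5*(-3*(-1/80) + 10) = -5*(3/80 + 10) = -5*803/80 = -803/16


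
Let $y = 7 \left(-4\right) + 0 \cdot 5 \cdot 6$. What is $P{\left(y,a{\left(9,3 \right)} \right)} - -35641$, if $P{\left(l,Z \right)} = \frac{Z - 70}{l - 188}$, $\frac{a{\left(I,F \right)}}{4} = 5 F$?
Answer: $\frac{3849233}{108} \approx 35641.0$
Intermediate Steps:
$a{\left(I,F \right)} = 20 F$ ($a{\left(I,F \right)} = 4 \cdot 5 F = 20 F$)
$y = -28$ ($y = -28 + 0 \cdot 6 = -28 + 0 = -28$)
$P{\left(l,Z \right)} = \frac{-70 + Z}{-188 + l}$
$P{\left(y,a{\left(9,3 \right)} \right)} - -35641 = \frac{-70 + 20 \cdot 3}{-188 - 28} - -35641 = \frac{-70 + 60}{-216} + 35641 = \left(- \frac{1}{216}\right) \left(-10\right) + 35641 = \frac{5}{108} + 35641 = \frac{3849233}{108}$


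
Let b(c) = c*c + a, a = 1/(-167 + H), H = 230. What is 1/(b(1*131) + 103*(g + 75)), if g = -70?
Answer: 63/1113589 ≈ 5.6574e-5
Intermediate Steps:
a = 1/63 (a = 1/(-167 + 230) = 1/63 ≈ 0.015873)
b(c) = 1/63 + c² (b(c) = c*c + 1/63 = c² + 1/63 = 1/63 + c²)
1/(b(1*131) + 103*(g + 75)) = 1/((1/63 + (1*131)²) + 103*(-70 + 75)) = 1/((1/63 + 131²) + 103*5) = 1/((1/63 + 17161) + 515) = 1/(1081144/63 + 515) = 1/(1113589/63) = 63/1113589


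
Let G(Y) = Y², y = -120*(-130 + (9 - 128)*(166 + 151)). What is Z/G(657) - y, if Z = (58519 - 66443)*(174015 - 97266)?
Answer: -653771103572/143883 ≈ -4.5438e+6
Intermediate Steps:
Z = -608159076 (Z = -7924*76749 = -608159076)
y = 4542360 (y = -120*(-130 - 119*317) = -120*(-130 - 37723) = -120*(-37853) = 4542360)
Z/G(657) - y = -608159076/(657²) - 1*4542360 = -608159076/431649 - 4542360 = -608159076*1/431649 - 4542360 = -202719692/143883 - 4542360 = -653771103572/143883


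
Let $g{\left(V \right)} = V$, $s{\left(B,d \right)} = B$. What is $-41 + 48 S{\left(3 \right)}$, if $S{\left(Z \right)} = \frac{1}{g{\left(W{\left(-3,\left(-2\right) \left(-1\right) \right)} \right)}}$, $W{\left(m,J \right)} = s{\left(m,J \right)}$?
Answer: $-57$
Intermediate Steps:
$W{\left(m,J \right)} = m$
$S{\left(Z \right)} = - \frac{1}{3}$ ($S{\left(Z \right)} = \frac{1}{-3} = - \frac{1}{3}$)
$-41 + 48 S{\left(3 \right)} = -41 + 48 \left(- \frac{1}{3}\right) = -41 - 16 = -57$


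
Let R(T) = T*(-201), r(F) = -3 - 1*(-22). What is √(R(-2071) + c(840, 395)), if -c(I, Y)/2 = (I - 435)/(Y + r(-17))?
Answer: 26*√325749/23 ≈ 645.19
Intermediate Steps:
r(F) = 19 (r(F) = -3 + 22 = 19)
R(T) = -201*T
c(I, Y) = -2*(-435 + I)/(19 + Y) (c(I, Y) = -2*(I - 435)/(Y + 19) = -2*(-435 + I)/(19 + Y))
√(R(-2071) + c(840, 395)) = √(-201*(-2071) + 2*(435 - 1*840)/(19 + 395)) = √(416271 + 2*(435 - 840)/414) = √(416271 + 2*(1/414)*(-405)) = √(416271 - 45/23) = √(9574188/23) = 26*√325749/23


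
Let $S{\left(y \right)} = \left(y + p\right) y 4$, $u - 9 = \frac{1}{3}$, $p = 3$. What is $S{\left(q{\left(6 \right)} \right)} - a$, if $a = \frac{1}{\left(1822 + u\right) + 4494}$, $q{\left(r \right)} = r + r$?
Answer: $\frac{13662717}{18976} \approx 720.0$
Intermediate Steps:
$u = \frac{28}{3}$ ($u = 9 + \frac{1}{3} = \frac{28}{3} \approx 9.3333$)
$q{\left(r \right)} = 2 r$
$a = \frac{3}{18976}$ ($a = \frac{1}{\left(1822 + \frac{28}{3}\right) + 4494} = \frac{1}{\frac{5494}{3} + 4494} = \frac{1}{\frac{18976}{3}} = \frac{3}{18976} \approx 0.00015809$)
$S{\left(y \right)} = 4 y \left(3 + y\right)$ ($S{\left(y \right)} = \left(y + 3\right) y 4 = \left(3 + y\right) y 4 = y \left(3 + y\right) 4 = 4 y \left(3 + y\right)$)
$S{\left(q{\left(6 \right)} \right)} - a = 4 \cdot 2 \cdot 6 \left(3 + 2 \cdot 6\right) - \frac{3}{18976} = 4 \cdot 12 \left(3 + 12\right) - \frac{3}{18976} = 4 \cdot 12 \cdot 15 - \frac{3}{18976} = 720 - \frac{3}{18976} = \frac{13662717}{18976}$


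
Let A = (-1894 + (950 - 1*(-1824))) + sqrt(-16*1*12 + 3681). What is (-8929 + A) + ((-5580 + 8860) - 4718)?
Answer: -9487 + sqrt(3489) ≈ -9427.9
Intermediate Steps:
A = 880 + sqrt(3489) (A = (-1894 + (950 + 1824)) + sqrt(-16*12 + 3681) = (-1894 + 2774) + sqrt(-192 + 3681) = 880 + sqrt(3489) ≈ 939.07)
(-8929 + A) + ((-5580 + 8860) - 4718) = (-8929 + (880 + sqrt(3489))) + ((-5580 + 8860) - 4718) = (-8049 + sqrt(3489)) + (3280 - 4718) = (-8049 + sqrt(3489)) - 1438 = -9487 + sqrt(3489)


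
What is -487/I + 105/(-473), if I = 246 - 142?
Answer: -241271/49192 ≈ -4.9047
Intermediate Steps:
I = 104
-487/I + 105/(-473) = -487/104 + 105/(-473) = -487*1/104 + 105*(-1/473) = -487/104 - 105/473 = -241271/49192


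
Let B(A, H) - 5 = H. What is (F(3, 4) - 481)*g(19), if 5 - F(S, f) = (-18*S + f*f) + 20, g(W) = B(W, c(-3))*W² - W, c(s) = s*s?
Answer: -2306030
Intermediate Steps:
c(s) = s²
B(A, H) = 5 + H
g(W) = -W + 14*W² (g(W) = (5 + (-3)²)*W² - W = (5 + 9)*W² - W = 14*W² - W = -W + 14*W²)
F(S, f) = -15 - f² + 18*S (F(S, f) = 5 - ((-18*S + f*f) + 20) = 5 - ((-18*S + f²) + 20) = 5 - ((f² - 18*S) + 20) = 5 - (20 + f² - 18*S) = 5 + (-20 - f² + 18*S) = -15 - f² + 18*S)
(F(3, 4) - 481)*g(19) = ((-15 - 1*4² + 18*3) - 481)*(19*(-1 + 14*19)) = ((-15 - 1*16 + 54) - 481)*(19*(-1 + 266)) = ((-15 - 16 + 54) - 481)*(19*265) = (23 - 481)*5035 = -458*5035 = -2306030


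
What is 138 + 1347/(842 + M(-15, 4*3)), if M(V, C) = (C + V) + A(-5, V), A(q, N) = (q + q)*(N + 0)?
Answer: 137829/989 ≈ 139.36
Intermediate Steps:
A(q, N) = 2*N*q (A(q, N) = (2*q)*N = 2*N*q)
M(V, C) = C - 9*V (M(V, C) = (C + V) + 2*V*(-5) = (C + V) - 10*V = C - 9*V)
138 + 1347/(842 + M(-15, 4*3)) = 138 + 1347/(842 + (4*3 - 9*(-15))) = 138 + 1347/(842 + (12 + 135)) = 138 + 1347/(842 + 147) = 138 + 1347/989 = 137829/989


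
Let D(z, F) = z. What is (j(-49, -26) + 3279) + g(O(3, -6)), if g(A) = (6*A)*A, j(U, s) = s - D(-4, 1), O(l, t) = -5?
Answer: 3407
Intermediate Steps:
j(U, s) = 4 + s (j(U, s) = s - 1*(-4) = s + 4 = 4 + s)
g(A) = 6*A²
(j(-49, -26) + 3279) + g(O(3, -6)) = ((4 - 26) + 3279) + 6*(-5)² = (-22 + 3279) + 6*25 = 3257 + 150 = 3407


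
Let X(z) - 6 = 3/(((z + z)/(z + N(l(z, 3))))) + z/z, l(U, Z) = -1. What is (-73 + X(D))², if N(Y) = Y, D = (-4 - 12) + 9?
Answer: 202500/49 ≈ 4132.7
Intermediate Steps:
D = -7 (D = -16 + 9 = -7)
X(z) = 7 + 3*(-1 + z)/(2*z) (X(z) = 6 + (3/(((z + z)/(z - 1))) + z/z) = 6 + (3/(((2*z)/(-1 + z))) + 1) = 6 + (3/((2*z/(-1 + z))) + 1) = 6 + (3*((-1 + z)/(2*z)) + 1) = 6 + (3*(-1 + z)/(2*z) + 1) = 6 + (1 + 3*(-1 + z)/(2*z)) = 7 + 3*(-1 + z)/(2*z))
(-73 + X(D))² = (-73 + (½)*(-3 + 17*(-7))/(-7))² = (-73 + (½)*(-⅐)*(-3 - 119))² = (-73 + (½)*(-⅐)*(-122))² = (-73 + 61/7)² = (-450/7)² = 202500/49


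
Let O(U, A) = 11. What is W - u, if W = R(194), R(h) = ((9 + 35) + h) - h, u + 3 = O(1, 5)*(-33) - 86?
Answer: 496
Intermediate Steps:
u = -452 (u = -3 + (11*(-33) - 86) = -3 + (-363 - 86) = -3 - 449 = -452)
R(h) = 44 (R(h) = (44 + h) - h = 44)
W = 44
W - u = 44 - 1*(-452) = 44 + 452 = 496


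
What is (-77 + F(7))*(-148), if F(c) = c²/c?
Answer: 10360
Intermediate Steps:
F(c) = c
(-77 + F(7))*(-148) = (-77 + 7)*(-148) = -70*(-148) = 10360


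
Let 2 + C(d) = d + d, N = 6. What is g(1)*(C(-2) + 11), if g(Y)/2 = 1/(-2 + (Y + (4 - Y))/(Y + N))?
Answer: -7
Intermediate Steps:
g(Y) = 2/(-2 + 4/(6 + Y)) (g(Y) = 2/(-2 + (Y + (4 - Y))/(Y + 6)) = 2/(-2 + 4/(6 + Y)))
C(d) = -2 + 2*d (C(d) = -2 + (d + d) = -2 + 2*d)
g(1)*(C(-2) + 11) = ((-6 - 1*1)/(4 + 1))*((-2 + 2*(-2)) + 11) = ((-6 - 1)/5)*((-2 - 4) + 11) = ((⅕)*(-7))*(-6 + 11) = -7/5*5 = -7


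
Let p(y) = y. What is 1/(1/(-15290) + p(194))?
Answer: 15290/2966259 ≈ 0.0051546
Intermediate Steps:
1/(1/(-15290) + p(194)) = 1/(1/(-15290) + 194) = 1/(-1/15290 + 194) = 1/(2966259/15290) = 15290/2966259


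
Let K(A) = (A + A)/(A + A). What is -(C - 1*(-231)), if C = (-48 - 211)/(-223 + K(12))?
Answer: -1393/6 ≈ -232.17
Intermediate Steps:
K(A) = 1 (K(A) = (2*A)/((2*A)) = (2*A)*(1/(2*A)) = 1)
C = 7/6 (C = (-48 - 211)/(-223 + 1) = -259/(-222) = -259*(-1/222) = 7/6 ≈ 1.1667)
-(C - 1*(-231)) = -(7/6 - 1*(-231)) = -(7/6 + 231) = -1*1393/6 = -1393/6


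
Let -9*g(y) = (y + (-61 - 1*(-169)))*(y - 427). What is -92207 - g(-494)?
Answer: -158119/3 ≈ -52706.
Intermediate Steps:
g(y) = -(-427 + y)*(108 + y)/9 (g(y) = -(y + (-61 - 1*(-169)))*(y - 427)/9 = -(y + (-61 + 169))*(-427 + y)/9 = -(y + 108)*(-427 + y)/9 = -(108 + y)*(-427 + y)/9 = -(-427 + y)*(108 + y)/9)
-92207 - g(-494) = -92207 - (5124 - ⅑*(-494)² + (319/9)*(-494)) = -92207 - (5124 - ⅑*244036 - 157586/9) = -92207 - (5124 - 244036/9 - 157586/9) = -92207 - 1*(-118502/3) = -92207 + 118502/3 = -158119/3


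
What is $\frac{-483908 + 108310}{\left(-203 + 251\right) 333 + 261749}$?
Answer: $- \frac{375598}{277733} \approx -1.3524$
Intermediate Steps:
$\frac{-483908 + 108310}{\left(-203 + 251\right) 333 + 261749} = - \frac{375598}{48 \cdot 333 + 261749} = - \frac{375598}{15984 + 261749} = - \frac{375598}{277733}$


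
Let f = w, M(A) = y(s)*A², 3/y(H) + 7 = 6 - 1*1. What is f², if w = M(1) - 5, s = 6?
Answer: 169/4 ≈ 42.250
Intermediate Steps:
y(H) = -3/2 (y(H) = 3/(-7 + (6 - 1*1)) = 3/(-7 + (6 - 1)) = 3/(-7 + 5) = 3/(-2) = 3*(-½) = -3/2)
M(A) = -3*A²/2
w = -13/2 (w = -3/2*1² - 5 = -3/2*1 - 5 = -3/2 - 5 = -13/2 ≈ -6.5000)
f = -13/2 ≈ -6.5000
f² = (-13/2)² = 169/4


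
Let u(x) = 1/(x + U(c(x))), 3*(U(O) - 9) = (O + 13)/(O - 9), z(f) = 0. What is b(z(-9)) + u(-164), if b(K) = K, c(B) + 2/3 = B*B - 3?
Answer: -120975/18710767 ≈ -0.0064655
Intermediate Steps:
c(B) = -11/3 + B² (c(B) = -⅔ + (B*B - 3) = -⅔ + (B² - 3) = -⅔ + (-3 + B²) = -11/3 + B²)
U(O) = 9 + (13 + O)/(3*(-9 + O)) (U(O) = 9 + ((O + 13)/(O - 9))/3 = 9 + ((13 + O)/(-9 + O))/3 = 9 + (13 + O)/(3*(-9 + O)))
u(x) = 1/(x + 2*(-499/3 + 14*x²)/(3*(-38/3 + x²))) (u(x) = 1/(x + 2*(-115 + 14*(-11/3 + x²))/(3*(-9 + (-11/3 + x²)))) = 1/(x + 2*(-115 + (-154/3 + 14*x²))/(3*(-38/3 + x²))) = 1/(x + 2*(-499/3 + 14*x²)/(3*(-38/3 + x²))))
b(z(-9)) + u(-164) = 0 + 3*(-38 + 3*(-164)²)/(-998 - 114*(-164) + 9*(-164)³ + 84*(-164)²) = 0 + 3*(-38 + 3*26896)/(-998 + 18696 + 9*(-4410944) + 84*26896) = 0 + 3*(-38 + 80688)/(-998 + 18696 - 39698496 + 2259264) = 0 + 3*80650/(-37421534) = 0 + 3*(-1/37421534)*80650 = 0 - 120975/18710767 = -120975/18710767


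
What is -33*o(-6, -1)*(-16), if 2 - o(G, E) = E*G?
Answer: -2112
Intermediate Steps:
o(G, E) = 2 - E*G
-33*o(-6, -1)*(-16) = -33*(2 - 1*(-1)*(-6))*(-16) = -33*(2 - 6)*(-16) = -33*(-4)*(-16) = 132*(-16) = -2112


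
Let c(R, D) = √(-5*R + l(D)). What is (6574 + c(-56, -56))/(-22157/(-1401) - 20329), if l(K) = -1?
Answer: -4605087/14229386 - 4203*√31/28458772 ≈ -0.32445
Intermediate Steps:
c(R, D) = √(-1 - 5*R) (c(R, D) = √(-5*R - 1) = √(-1 - 5*R))
(6574 + c(-56, -56))/(-22157/(-1401) - 20329) = (6574 + √(-1 - 5*(-56)))/(-22157/(-1401) - 20329) = (6574 + √(-1 + 280))/(-22157*(-1/1401) - 20329) = (6574 + √279)/(22157/1401 - 20329) = (6574 + 3*√31)/(-28458772/1401) = (6574 + 3*√31)*(-1401/28458772) = -4605087/14229386 - 4203*√31/28458772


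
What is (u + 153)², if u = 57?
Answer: 44100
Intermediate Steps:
(u + 153)² = (57 + 153)² = 210² = 44100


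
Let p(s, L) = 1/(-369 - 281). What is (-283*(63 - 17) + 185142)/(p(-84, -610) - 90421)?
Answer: -111880600/58773651 ≈ -1.9036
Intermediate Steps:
p(s, L) = -1/650 (p(s, L) = 1/(-650) = -1/650)
(-283*(63 - 17) + 185142)/(p(-84, -610) - 90421) = (-283*(63 - 17) + 185142)/(-1/650 - 90421) = (-283*46 + 185142)/(-58773651/650) = (-13018 + 185142)*(-650/58773651) = 172124*(-650/58773651) = -111880600/58773651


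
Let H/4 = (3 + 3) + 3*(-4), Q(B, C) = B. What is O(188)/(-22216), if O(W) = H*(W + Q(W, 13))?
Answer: 1128/2777 ≈ 0.40619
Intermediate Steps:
H = -24 (H = 4*((3 + 3) + 3*(-4)) = 4*(6 - 12) = 4*(-6) = -24)
O(W) = -48*W (O(W) = -24*(W + W) = -48*W)
O(188)/(-22216) = -48*188/(-22216) = -9024*(-1/22216) = 1128/2777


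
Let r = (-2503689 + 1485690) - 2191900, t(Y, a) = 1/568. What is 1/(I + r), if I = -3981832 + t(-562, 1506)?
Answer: -568/4084903207 ≈ -1.3905e-7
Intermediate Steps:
t(Y, a) = 1/568
r = -3209899 (r = -1017999 - 2191900 = -3209899)
I = -2261680575/568 (I = -3981832 + 1/568 = -2261680575/568 ≈ -3.9818e+6)
1/(I + r) = 1/(-2261680575/568 - 3209899) = 1/(-4084903207/568) = -568/4084903207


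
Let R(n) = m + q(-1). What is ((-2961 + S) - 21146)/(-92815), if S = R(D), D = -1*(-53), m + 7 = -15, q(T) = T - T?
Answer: 24129/92815 ≈ 0.25997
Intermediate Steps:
q(T) = 0
m = -22 (m = -7 - 15 = -22)
D = 53
R(n) = -22 (R(n) = -22 + 0 = -22)
S = -22
((-2961 + S) - 21146)/(-92815) = ((-2961 - 22) - 21146)/(-92815) = (-2983 - 21146)*(-1/92815) = -24129*(-1/92815) = 24129/92815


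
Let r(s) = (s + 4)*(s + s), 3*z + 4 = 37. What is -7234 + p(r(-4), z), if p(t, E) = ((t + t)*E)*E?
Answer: -7234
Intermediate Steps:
z = 11 (z = -4/3 + (⅓)*37 = -4/3 + 37/3 = 11)
r(s) = 2*s*(4 + s) (r(s) = (4 + s)*(2*s) = 2*s*(4 + s))
p(t, E) = 2*t*E² (p(t, E) = ((2*t)*E)*E = (2*E*t)*E = 2*t*E²)
-7234 + p(r(-4), z) = -7234 + 2*(2*(-4)*(4 - 4))*11² = -7234 + 2*(2*(-4)*0)*121 = -7234 + 2*0*121 = -7234 + 0 = -7234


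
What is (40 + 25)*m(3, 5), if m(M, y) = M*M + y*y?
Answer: 2210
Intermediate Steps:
m(M, y) = M² + y²
(40 + 25)*m(3, 5) = (40 + 25)*(3² + 5²) = 65*(9 + 25) = 65*34 = 2210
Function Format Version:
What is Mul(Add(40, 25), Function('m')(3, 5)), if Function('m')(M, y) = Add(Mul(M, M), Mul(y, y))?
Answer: 2210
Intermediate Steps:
Function('m')(M, y) = Add(Pow(M, 2), Pow(y, 2))
Mul(Add(40, 25), Function('m')(3, 5)) = Mul(Add(40, 25), Add(Pow(3, 2), Pow(5, 2))) = Mul(65, Add(9, 25)) = Mul(65, 34) = 2210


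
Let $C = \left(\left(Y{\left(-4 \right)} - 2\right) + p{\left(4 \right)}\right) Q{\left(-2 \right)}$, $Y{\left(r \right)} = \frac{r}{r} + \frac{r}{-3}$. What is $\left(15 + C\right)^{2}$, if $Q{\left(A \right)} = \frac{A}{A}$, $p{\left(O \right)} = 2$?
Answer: $\frac{2704}{9} \approx 300.44$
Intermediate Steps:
$Q{\left(A \right)} = 1$
$Y{\left(r \right)} = 1 - \frac{r}{3}$ ($Y{\left(r \right)} = 1 + r \left(- \frac{1}{3}\right) = 1 - \frac{r}{3}$)
$C = \frac{7}{3}$ ($C = \left(\left(\left(1 - - \frac{4}{3}\right) - 2\right) + 2\right) 1 = \left(\left(\left(1 + \frac{4}{3}\right) - 2\right) + 2\right) 1 = \left(\left(\frac{7}{3} - 2\right) + 2\right) 1 = \left(\frac{1}{3} + 2\right) 1 = \frac{7}{3} \cdot 1 = \frac{7}{3} \approx 2.3333$)
$\left(15 + C\right)^{2} = \left(15 + \frac{7}{3}\right)^{2} = \left(\frac{52}{3}\right)^{2} = \frac{2704}{9}$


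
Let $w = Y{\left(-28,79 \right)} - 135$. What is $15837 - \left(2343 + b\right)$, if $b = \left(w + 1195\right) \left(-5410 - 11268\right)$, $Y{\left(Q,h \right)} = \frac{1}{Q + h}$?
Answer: $\frac{902317552}{51} \approx 1.7693 \cdot 10^{7}$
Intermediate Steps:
$w = - \frac{6884}{51}$ ($w = \frac{1}{-28 + 79} - 135 = \frac{1}{51} - 135 = - \frac{6884}{51} \approx -134.98$)
$b = - \frac{901629358}{51}$ ($b = \left(- \frac{6884}{51} + 1195\right) \left(-5410 - 11268\right) = \frac{54061}{51} \left(-16678\right) = - \frac{901629358}{51} \approx -1.7679 \cdot 10^{7}$)
$15837 - \left(2343 + b\right) = 15837 - \left(2343 - \frac{901629358}{51}\right) = 15837 - - \frac{901509865}{51} = 15837 + \frac{901509865}{51} = \frac{902317552}{51}$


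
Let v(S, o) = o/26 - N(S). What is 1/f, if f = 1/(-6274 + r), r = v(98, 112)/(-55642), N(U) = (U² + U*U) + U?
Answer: -2269010941/361673 ≈ -6273.7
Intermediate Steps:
N(U) = U + 2*U² (N(U) = (U² + U²) + U = 2*U² + U = U + 2*U²)
v(S, o) = o/26 - S*(1 + 2*S)
r = 125461/361673 (r = (-1*98 - 2*98² + (1/26)*112)/(-55642) = (-98 - 2*9604 + 56/13)*(-1/55642) = (-98 - 19208 + 56/13)*(-1/55642) = -250922/13*(-1/55642) = 125461/361673 ≈ 0.34689)
f = -361673/2269010941 (f = 1/(-6274 + 125461/361673) = 1/(-2269010941/361673) = -361673/2269010941 ≈ -0.00015940)
1/f = 1/(-361673/2269010941) = -2269010941/361673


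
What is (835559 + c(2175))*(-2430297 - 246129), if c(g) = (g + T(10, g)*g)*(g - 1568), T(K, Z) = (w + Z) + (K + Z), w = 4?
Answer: -15425896223517384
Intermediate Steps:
T(K, Z) = 4 + K + 2*Z (T(K, Z) = (4 + Z) + (K + Z) = 4 + K + 2*Z)
c(g) = (-1568 + g)*(g + g*(14 + 2*g)) (c(g) = (g + (4 + 10 + 2*g)*g)*(g - 1568) = (g + (14 + 2*g)*g)*(-1568 + g) = (g + g*(14 + 2*g))*(-1568 + g) = (-1568 + g)*(g + g*(14 + 2*g)))
(835559 + c(2175))*(-2430297 - 246129) = (835559 + 2175*(-23520 - 3121*2175 + 2*2175**2))*(-2430297 - 246129) = (835559 + 2175*(-23520 - 6788175 + 2*4730625))*(-2676426) = (835559 + 2175*(-23520 - 6788175 + 9461250))*(-2676426) = (835559 + 2175*2649555)*(-2676426) = (835559 + 5762782125)*(-2676426) = 5763617684*(-2676426) = -15425896223517384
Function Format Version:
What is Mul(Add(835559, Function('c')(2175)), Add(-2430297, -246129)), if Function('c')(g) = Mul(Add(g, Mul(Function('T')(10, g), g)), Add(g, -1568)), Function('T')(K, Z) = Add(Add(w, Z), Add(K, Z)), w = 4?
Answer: -15425896223517384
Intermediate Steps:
Function('T')(K, Z) = Add(4, K, Mul(2, Z)) (Function('T')(K, Z) = Add(Add(4, Z), Add(K, Z)) = Add(4, K, Mul(2, Z)))
Function('c')(g) = Mul(Add(-1568, g), Add(g, Mul(g, Add(14, Mul(2, g))))) (Function('c')(g) = Mul(Add(g, Mul(Add(4, 10, Mul(2, g)), g)), Add(g, -1568)) = Mul(Add(g, Mul(Add(14, Mul(2, g)), g)), Add(-1568, g)) = Mul(Add(g, Mul(g, Add(14, Mul(2, g)))), Add(-1568, g)) = Mul(Add(-1568, g), Add(g, Mul(g, Add(14, Mul(2, g))))))
Mul(Add(835559, Function('c')(2175)), Add(-2430297, -246129)) = Mul(Add(835559, Mul(2175, Add(-23520, Mul(-3121, 2175), Mul(2, Pow(2175, 2))))), Add(-2430297, -246129)) = Mul(Add(835559, Mul(2175, Add(-23520, -6788175, Mul(2, 4730625)))), -2676426) = Mul(Add(835559, Mul(2175, Add(-23520, -6788175, 9461250))), -2676426) = Mul(Add(835559, Mul(2175, 2649555)), -2676426) = Mul(Add(835559, 5762782125), -2676426) = Mul(5763617684, -2676426) = -15425896223517384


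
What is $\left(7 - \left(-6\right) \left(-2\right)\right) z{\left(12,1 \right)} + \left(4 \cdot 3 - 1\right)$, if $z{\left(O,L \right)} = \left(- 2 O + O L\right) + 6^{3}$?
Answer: $-1009$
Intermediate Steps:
$z{\left(O,L \right)} = 216 - 2 O + L O$ ($z{\left(O,L \right)} = \left(- 2 O + L O\right) + 216 = 216 - 2 O + L O$)
$\left(7 - \left(-6\right) \left(-2\right)\right) z{\left(12,1 \right)} + \left(4 \cdot 3 - 1\right) = \left(7 - \left(-6\right) \left(-2\right)\right) \left(216 - 24 + 1 \cdot 12\right) + \left(4 \cdot 3 - 1\right) = \left(7 - 12\right) \left(216 - 24 + 12\right) + \left(12 - 1\right) = \left(7 - 12\right) 204 + 11 = \left(-5\right) 204 + 11 = -1020 + 11 = -1009$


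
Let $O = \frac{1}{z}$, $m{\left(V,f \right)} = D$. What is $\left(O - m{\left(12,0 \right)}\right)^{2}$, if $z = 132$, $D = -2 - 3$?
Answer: $\frac{436921}{17424} \approx 25.076$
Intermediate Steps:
$D = -5$ ($D = -2 - 3 = -5$)
$m{\left(V,f \right)} = -5$
$O = \frac{1}{132} \approx 0.0075758$
$\left(O - m{\left(12,0 \right)}\right)^{2} = \left(\frac{1}{132} - -5\right)^{2} = \left(\frac{1}{132} + 5\right)^{2} = \left(\frac{661}{132}\right)^{2} = \frac{436921}{17424}$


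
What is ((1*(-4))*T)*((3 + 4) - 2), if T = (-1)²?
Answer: -20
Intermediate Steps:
T = 1
((1*(-4))*T)*((3 + 4) - 2) = ((1*(-4))*1)*((3 + 4) - 2) = (-4*1)*(7 - 2) = -4*5 = -20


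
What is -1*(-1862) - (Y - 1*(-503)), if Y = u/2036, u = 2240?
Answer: 691171/509 ≈ 1357.9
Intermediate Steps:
Y = 560/509 (Y = 2240/2036 = 2240*(1/2036) = 560/509 ≈ 1.1002)
-1*(-1862) - (Y - 1*(-503)) = -1*(-1862) - (560/509 - 1*(-503)) = 1862 - (560/509 + 503) = 1862 - 1*256587/509 = 1862 - 256587/509 = 691171/509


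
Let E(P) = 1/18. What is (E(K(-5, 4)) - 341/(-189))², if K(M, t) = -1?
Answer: 494209/142884 ≈ 3.4588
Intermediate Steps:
E(P) = 1/18
(E(K(-5, 4)) - 341/(-189))² = (1/18 - 341/(-189))² = (1/18 - 341*(-1/189))² = (1/18 + 341/189)² = (703/378)² = 494209/142884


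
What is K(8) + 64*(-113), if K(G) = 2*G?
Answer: -7216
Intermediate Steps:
K(8) + 64*(-113) = 2*8 + 64*(-113) = 16 - 7232 = -7216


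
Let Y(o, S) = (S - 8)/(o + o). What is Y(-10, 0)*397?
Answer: 794/5 ≈ 158.80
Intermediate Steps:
Y(o, S) = (-8 + S)/(2*o) (Y(o, S) = (-8 + S)/((2*o)) = (-8 + S)*(1/(2*o)) = (-8 + S)/(2*o))
Y(-10, 0)*397 = ((1/2)*(-8 + 0)/(-10))*397 = ((1/2)*(-1/10)*(-8))*397 = (2/5)*397 = 794/5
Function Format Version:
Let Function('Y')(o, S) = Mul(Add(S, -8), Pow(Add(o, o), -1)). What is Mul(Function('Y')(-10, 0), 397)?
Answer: Rational(794, 5) ≈ 158.80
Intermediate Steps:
Function('Y')(o, S) = Mul(Rational(1, 2), Pow(o, -1), Add(-8, S)) (Function('Y')(o, S) = Mul(Add(-8, S), Pow(Mul(2, o), -1)) = Mul(Add(-8, S), Mul(Rational(1, 2), Pow(o, -1))) = Mul(Rational(1, 2), Pow(o, -1), Add(-8, S)))
Mul(Function('Y')(-10, 0), 397) = Mul(Mul(Rational(1, 2), Pow(-10, -1), Add(-8, 0)), 397) = Mul(Mul(Rational(1, 2), Rational(-1, 10), -8), 397) = Mul(Rational(2, 5), 397) = Rational(794, 5)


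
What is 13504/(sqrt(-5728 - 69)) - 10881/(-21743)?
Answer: 10881/21743 - 13504*I*sqrt(5797)/5797 ≈ 0.50044 - 177.36*I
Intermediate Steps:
13504/(sqrt(-5728 - 69)) - 10881/(-21743) = 13504/(sqrt(-5797)) - 10881*(-1/21743) = 13504/((I*sqrt(5797))) + 10881/21743 = 13504*(-I*sqrt(5797)/5797) + 10881/21743 = -13504*I*sqrt(5797)/5797 + 10881/21743 = 10881/21743 - 13504*I*sqrt(5797)/5797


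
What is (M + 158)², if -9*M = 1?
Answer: 2019241/81 ≈ 24929.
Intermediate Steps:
M = -⅑ (M = -⅑*1 = -⅑ ≈ -0.11111)
(M + 158)² = (-⅑ + 158)² = (1421/9)² = 2019241/81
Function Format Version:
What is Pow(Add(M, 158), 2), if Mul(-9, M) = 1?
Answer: Rational(2019241, 81) ≈ 24929.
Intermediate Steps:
M = Rational(-1, 9) (M = Mul(Rational(-1, 9), 1) = Rational(-1, 9) ≈ -0.11111)
Pow(Add(M, 158), 2) = Pow(Add(Rational(-1, 9), 158), 2) = Pow(Rational(1421, 9), 2) = Rational(2019241, 81)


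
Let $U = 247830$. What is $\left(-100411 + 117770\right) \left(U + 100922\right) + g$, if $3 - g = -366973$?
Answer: $6054352944$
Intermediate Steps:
$g = 366976$ ($g = 3 - -366973 = 3 + 366973 = 366976$)
$\left(-100411 + 117770\right) \left(U + 100922\right) + g = \left(-100411 + 117770\right) \left(247830 + 100922\right) + 366976 = 17359 \cdot 348752 + 366976 = 6053985968 + 366976 = 6054352944$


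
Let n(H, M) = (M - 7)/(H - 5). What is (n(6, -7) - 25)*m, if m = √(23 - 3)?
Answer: -78*√5 ≈ -174.41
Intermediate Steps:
n(H, M) = (-7 + M)/(-5 + H)
m = 2*√5 (m = √20 = 2*√5 ≈ 4.4721)
(n(6, -7) - 25)*m = ((-7 - 7)/(-5 + 6) - 25)*(2*√5) = (-14/1 - 25)*(2*√5) = (1*(-14) - 25)*(2*√5) = (-14 - 25)*(2*√5) = -78*√5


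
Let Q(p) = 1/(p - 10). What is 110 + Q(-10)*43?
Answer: 2157/20 ≈ 107.85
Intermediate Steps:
Q(p) = 1/(-10 + p)
110 + Q(-10)*43 = 110 + 43/(-10 - 10) = 110 + 43/(-20) = 110 - 1/20*43 = 110 - 43/20 = 2157/20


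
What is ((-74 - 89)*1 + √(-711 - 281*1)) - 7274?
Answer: -7437 + 4*I*√62 ≈ -7437.0 + 31.496*I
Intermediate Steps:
((-74 - 89)*1 + √(-711 - 281*1)) - 7274 = (-163*1 + √(-711 - 281)) - 7274 = (-163 + √(-992)) - 7274 = (-163 + 4*I*√62) - 7274 = -7437 + 4*I*√62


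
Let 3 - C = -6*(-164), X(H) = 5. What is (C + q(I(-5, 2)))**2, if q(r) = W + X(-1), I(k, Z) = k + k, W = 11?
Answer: 931225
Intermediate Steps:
I(k, Z) = 2*k
q(r) = 16 (q(r) = 11 + 5 = 16)
C = -981 (C = 3 - (-6)*(-164) = 3 - 1*984 = 3 - 984 = -981)
(C + q(I(-5, 2)))**2 = (-981 + 16)**2 = (-965)**2 = 931225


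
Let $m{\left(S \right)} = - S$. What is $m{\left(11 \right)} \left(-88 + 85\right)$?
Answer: $33$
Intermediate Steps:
$m{\left(11 \right)} \left(-88 + 85\right) = \left(-1\right) 11 \left(-88 + 85\right) = \left(-11\right) \left(-3\right) = 33$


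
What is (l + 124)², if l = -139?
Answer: 225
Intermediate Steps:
(l + 124)² = (-139 + 124)² = (-15)² = 225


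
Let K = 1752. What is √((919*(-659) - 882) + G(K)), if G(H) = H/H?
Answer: I*√606502 ≈ 778.78*I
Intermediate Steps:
G(H) = 1
√((919*(-659) - 882) + G(K)) = √((919*(-659) - 882) + 1) = √((-605621 - 882) + 1) = √(-606503 + 1) = √(-606502) = I*√606502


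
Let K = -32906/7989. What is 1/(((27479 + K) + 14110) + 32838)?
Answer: 7989/594564397 ≈ 1.3437e-5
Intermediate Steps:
K = -32906/7989 (K = -32906*1/7989 = -32906/7989 ≈ -4.1189)
1/(((27479 + K) + 14110) + 32838) = 1/(((27479 - 32906/7989) + 14110) + 32838) = 1/((219496825/7989 + 14110) + 32838) = 1/(332221615/7989 + 32838) = 1/(594564397/7989) = 7989/594564397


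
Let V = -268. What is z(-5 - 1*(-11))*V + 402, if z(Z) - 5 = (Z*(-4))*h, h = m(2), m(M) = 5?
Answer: 31222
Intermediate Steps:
h = 5
z(Z) = 5 - 20*Z (z(Z) = 5 + (Z*(-4))*5 = 5 - 4*Z*5 = 5 - 20*Z)
z(-5 - 1*(-11))*V + 402 = (5 - 20*(-5 - 1*(-11)))*(-268) + 402 = (5 - 20*(-5 + 11))*(-268) + 402 = (5 - 20*6)*(-268) + 402 = (5 - 120)*(-268) + 402 = -115*(-268) + 402 = 30820 + 402 = 31222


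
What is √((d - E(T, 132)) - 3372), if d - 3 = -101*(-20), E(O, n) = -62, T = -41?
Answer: 3*I*√143 ≈ 35.875*I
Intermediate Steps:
d = 2023 (d = 3 - 101*(-20) = 3 + 2020 = 2023)
√((d - E(T, 132)) - 3372) = √((2023 - 1*(-62)) - 3372) = √((2023 + 62) - 3372) = √(2085 - 3372) = √(-1287) = 3*I*√143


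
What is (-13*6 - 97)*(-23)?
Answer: 4025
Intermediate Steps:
(-13*6 - 97)*(-23) = (-78 - 97)*(-23) = -175*(-23) = 4025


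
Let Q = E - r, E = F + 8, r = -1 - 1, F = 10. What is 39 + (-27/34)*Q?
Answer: 393/17 ≈ 23.118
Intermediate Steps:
r = -2
E = 18 (E = 10 + 8 = 18)
Q = 20 (Q = 18 - 1*(-2) = 18 + 2 = 20)
39 + (-27/34)*Q = 39 - 27/34*20 = 39 - 270/17 = 393/17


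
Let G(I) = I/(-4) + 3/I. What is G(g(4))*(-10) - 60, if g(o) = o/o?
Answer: -175/2 ≈ -87.500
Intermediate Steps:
g(o) = 1
G(I) = 3/I - I/4 (G(I) = I*(-¼) + 3/I = -I/4 + 3/I = 3/I - I/4)
G(g(4))*(-10) - 60 = (3/1 - ¼*1)*(-10) - 60 = (3*1 - ¼)*(-10) - 60 = (3 - ¼)*(-10) - 60 = (11/4)*(-10) - 60 = -55/2 - 60 = -175/2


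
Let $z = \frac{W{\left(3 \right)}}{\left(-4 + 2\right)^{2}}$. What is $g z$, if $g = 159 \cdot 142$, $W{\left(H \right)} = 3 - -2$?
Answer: $\frac{56445}{2} \approx 28223.0$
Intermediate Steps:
$W{\left(H \right)} = 5$ ($W{\left(H \right)} = 3 + 2 = 5$)
$g = 22578$
$z = \frac{5}{4}$ ($z = \frac{5}{\left(-4 + 2\right)^{2}} = \frac{5}{\left(-2\right)^{2}} = \frac{5}{4} \approx 1.25$)
$g z = 22578 \cdot \frac{5}{4} = \frac{56445}{2}$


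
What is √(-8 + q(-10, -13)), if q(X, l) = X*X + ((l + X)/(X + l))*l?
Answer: √79 ≈ 8.8882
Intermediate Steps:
q(X, l) = l + X² (q(X, l) = X² + ((X + l)/(X + l))*l = X² + 1*l = X² + l = l + X²)
√(-8 + q(-10, -13)) = √(-8 + (-13 + (-10)²)) = √(-8 + (-13 + 100)) = √(-8 + 87) = √79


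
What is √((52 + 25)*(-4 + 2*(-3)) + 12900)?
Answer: √12130 ≈ 110.14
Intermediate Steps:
√((52 + 25)*(-4 + 2*(-3)) + 12900) = √(77*(-4 - 6) + 12900) = √(77*(-10) + 12900) = √(-770 + 12900) = √12130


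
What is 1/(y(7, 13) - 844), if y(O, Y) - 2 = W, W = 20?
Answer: -1/822 ≈ -0.0012165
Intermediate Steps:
y(O, Y) = 22 (y(O, Y) = 2 + 20 = 22)
1/(y(7, 13) - 844) = 1/(22 - 844) = 1/(-822) = -1/822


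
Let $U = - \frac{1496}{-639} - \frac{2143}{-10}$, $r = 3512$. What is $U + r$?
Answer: $\frac{23826017}{6390} \approx 3728.6$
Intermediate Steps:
$U = \frac{1384337}{6390}$ ($U = \left(-1496\right) \left(- \frac{1}{639}\right) - - \frac{2143}{10} = \frac{1496}{639} + \frac{2143}{10} = \frac{1384337}{6390} \approx 216.64$)
$U + r = \frac{1384337}{6390} + 3512 = \frac{23826017}{6390}$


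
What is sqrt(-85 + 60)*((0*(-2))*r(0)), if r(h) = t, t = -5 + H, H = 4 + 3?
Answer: 0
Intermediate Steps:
H = 7
t = 2 (t = -5 + 7 = 2)
r(h) = 2
sqrt(-85 + 60)*((0*(-2))*r(0)) = sqrt(-85 + 60)*((0*(-2))*2) = sqrt(-25)*(0*2) = (5*I)*0 = 0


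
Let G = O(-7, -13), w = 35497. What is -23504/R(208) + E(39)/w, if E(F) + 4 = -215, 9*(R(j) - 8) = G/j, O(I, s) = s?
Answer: -120142546341/40857047 ≈ -2940.6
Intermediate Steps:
G = -13
R(j) = 8 - 13/(9*j) (R(j) = 8 + (-13/j)/9 = 8 - 13/(9*j))
E(F) = -219 (E(F) = -4 - 215 = -219)
-23504/R(208) + E(39)/w = -23504/(8 - 13/9/208) - 219/35497 = -23504/(8 - 13/9*1/208) - 219*1/35497 = -23504/(8 - 1/144) - 219/35497 = -23504/1151/144 - 219/35497 = -23504*144/1151 - 219/35497 = -3384576/1151 - 219/35497 = -120142546341/40857047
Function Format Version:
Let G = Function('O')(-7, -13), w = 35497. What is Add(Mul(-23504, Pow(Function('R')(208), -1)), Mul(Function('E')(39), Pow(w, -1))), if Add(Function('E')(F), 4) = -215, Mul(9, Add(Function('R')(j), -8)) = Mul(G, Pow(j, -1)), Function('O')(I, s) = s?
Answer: Rational(-120142546341, 40857047) ≈ -2940.6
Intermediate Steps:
G = -13
Function('R')(j) = Add(8, Mul(Rational(-13, 9), Pow(j, -1))) (Function('R')(j) = Add(8, Mul(Rational(1, 9), Mul(-13, Pow(j, -1)))) = Add(8, Mul(Rational(-13, 9), Pow(j, -1))))
Function('E')(F) = -219 (Function('E')(F) = Add(-4, -215) = -219)
Add(Mul(-23504, Pow(Function('R')(208), -1)), Mul(Function('E')(39), Pow(w, -1))) = Add(Mul(-23504, Pow(Add(8, Mul(Rational(-13, 9), Pow(208, -1))), -1)), Mul(-219, Pow(35497, -1))) = Add(Mul(-23504, Pow(Add(8, Mul(Rational(-13, 9), Rational(1, 208))), -1)), Mul(-219, Rational(1, 35497))) = Add(Mul(-23504, Pow(Add(8, Rational(-1, 144)), -1)), Rational(-219, 35497)) = Add(Mul(-23504, Pow(Rational(1151, 144), -1)), Rational(-219, 35497)) = Add(Mul(-23504, Rational(144, 1151)), Rational(-219, 35497)) = Add(Rational(-3384576, 1151), Rational(-219, 35497)) = Rational(-120142546341, 40857047)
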